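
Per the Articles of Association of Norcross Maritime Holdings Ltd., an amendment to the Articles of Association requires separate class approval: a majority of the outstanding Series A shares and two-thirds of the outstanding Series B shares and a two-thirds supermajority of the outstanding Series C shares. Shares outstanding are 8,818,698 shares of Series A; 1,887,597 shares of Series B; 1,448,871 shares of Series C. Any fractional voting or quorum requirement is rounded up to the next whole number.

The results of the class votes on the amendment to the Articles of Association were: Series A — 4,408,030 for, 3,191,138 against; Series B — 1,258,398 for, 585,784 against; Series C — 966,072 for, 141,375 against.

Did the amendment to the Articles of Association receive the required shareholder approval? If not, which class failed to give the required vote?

Series A: a majority of 8818698 is 4409350; 4,409,350 required, 4,408,030 in favor — not approved.
Series B: 2/3 of 1887597 = 1258398; 1,258,398 required, 1,258,398 in favor — approved.
Series C: 2/3 of 1448871 = 965914; 965,914 required, 966,072 in favor — approved.

Not approved — the Series A shares did not give the required vote.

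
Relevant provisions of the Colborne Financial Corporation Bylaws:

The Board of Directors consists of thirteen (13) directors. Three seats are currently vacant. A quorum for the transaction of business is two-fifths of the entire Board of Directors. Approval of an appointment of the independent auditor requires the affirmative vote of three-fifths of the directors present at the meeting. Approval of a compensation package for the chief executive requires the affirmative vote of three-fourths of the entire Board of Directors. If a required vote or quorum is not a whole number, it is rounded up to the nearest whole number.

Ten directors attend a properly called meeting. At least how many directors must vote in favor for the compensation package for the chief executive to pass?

10

The compensation package for the chief executive requires three-fourths of the entire Board of Directors (13).
3/4 of 13 = 9.75, rounded up to 10.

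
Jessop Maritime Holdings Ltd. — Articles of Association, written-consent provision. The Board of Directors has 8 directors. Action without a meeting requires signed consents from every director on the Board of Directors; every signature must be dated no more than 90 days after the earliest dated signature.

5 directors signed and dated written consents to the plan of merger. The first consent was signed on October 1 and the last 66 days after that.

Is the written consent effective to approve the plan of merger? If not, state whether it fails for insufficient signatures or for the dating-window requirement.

Not effective — insufficient signatures.

Signatures required: the unanimous vote of 8 — unanimous means all 8, so 8 needed; 5 signed. Insufficient.
Dating window: the latest signature is 66 days after the earliest; the limit is 90 days. Within the window.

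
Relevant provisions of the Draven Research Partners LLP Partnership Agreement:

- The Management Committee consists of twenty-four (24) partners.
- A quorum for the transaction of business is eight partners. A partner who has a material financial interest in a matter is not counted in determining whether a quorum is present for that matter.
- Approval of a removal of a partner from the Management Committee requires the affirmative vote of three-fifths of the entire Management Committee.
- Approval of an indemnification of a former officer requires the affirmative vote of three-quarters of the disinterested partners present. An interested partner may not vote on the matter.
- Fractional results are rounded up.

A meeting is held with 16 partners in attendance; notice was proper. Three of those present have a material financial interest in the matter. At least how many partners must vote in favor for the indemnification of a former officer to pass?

The indemnification of a former officer requires three-fourths of the disinterested partners present (16 − 3 = 13).
3/4 of 13 = 9.75, rounded up to 10.

10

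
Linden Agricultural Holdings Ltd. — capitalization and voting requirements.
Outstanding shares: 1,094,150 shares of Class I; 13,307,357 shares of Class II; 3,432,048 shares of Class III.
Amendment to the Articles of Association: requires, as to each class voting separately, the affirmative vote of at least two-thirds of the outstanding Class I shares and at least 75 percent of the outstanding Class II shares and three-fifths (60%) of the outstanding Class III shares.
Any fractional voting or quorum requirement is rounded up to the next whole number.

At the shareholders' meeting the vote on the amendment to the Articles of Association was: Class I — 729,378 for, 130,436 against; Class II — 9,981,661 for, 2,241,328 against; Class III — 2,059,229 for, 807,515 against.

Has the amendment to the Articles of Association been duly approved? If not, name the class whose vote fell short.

Class I: 2/3 of 1094150 = 729433.33, rounded up to 729434; 729,434 required, 729,378 in favor — not approved.
Class II: 3/4 of 13307357 = 9980517.75, rounded up to 9980518; 9,980,518 required, 9,981,661 in favor — approved.
Class III: 3/5 of 3432048 = 2059228.80, rounded up to 2059229; 2,059,229 required, 2,059,229 in favor — approved.

Not approved — the Class I shares did not give the required vote.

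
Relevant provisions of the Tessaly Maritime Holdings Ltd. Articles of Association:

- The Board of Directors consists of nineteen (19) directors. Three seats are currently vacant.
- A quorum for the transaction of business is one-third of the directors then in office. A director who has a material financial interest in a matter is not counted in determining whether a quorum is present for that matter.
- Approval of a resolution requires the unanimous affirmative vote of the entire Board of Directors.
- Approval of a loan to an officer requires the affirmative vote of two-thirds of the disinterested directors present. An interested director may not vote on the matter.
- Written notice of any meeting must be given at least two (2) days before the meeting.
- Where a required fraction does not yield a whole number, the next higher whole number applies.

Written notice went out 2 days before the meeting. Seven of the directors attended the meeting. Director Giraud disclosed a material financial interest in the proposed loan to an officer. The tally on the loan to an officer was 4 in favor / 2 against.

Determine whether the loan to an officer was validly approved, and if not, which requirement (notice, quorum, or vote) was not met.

Valid — all requirements satisfied.

Notice: 2 days given; 2 required (2 ≥ 2). Satisfied.
Quorum: 7 present, but the 1 interested director does not count, leaving 6. Quorum is 6. Satisfied.
Vote: the loan to an officer requires two-thirds of the disinterested directors present (7 − 1 = 6). 2/3 of 6 = 4, so 4 affirmative votes are needed; 4 voted in favor. Satisfied.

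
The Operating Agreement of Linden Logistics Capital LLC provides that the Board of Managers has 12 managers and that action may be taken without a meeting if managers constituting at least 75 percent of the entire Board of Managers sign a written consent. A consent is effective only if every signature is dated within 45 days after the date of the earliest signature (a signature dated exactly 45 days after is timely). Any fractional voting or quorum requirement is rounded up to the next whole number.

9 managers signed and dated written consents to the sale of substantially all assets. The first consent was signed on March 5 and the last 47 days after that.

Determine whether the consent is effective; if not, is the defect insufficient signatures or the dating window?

Signatures required: at least 75 percent of 12 — 3/4 of 12 = 9, so 9 needed; 9 signed. Sufficient.
Dating window: the latest signature is 47 days after the earliest; the limit is 45 days. Outside the window.

Not effective — dating-window requirement not satisfied.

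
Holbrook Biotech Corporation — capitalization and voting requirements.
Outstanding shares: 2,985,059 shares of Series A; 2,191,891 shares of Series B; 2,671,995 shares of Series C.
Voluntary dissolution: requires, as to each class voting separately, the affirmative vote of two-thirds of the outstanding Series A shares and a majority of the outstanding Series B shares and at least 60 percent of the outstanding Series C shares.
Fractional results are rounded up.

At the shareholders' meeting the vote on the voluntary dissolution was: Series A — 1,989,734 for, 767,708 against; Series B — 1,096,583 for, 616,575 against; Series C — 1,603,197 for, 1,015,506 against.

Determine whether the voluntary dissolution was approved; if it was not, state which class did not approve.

Not approved — the Series A shares did not give the required vote.

Series A: 2/3 of 2985059 = 1990039.33, rounded up to 1990040; 1,990,040 required, 1,989,734 in favor — not approved.
Series B: a majority of 2191891 is 1095946; 1,095,946 required, 1,096,583 in favor — approved.
Series C: 3/5 of 2671995 = 1603197; 1,603,197 required, 1,603,197 in favor — approved.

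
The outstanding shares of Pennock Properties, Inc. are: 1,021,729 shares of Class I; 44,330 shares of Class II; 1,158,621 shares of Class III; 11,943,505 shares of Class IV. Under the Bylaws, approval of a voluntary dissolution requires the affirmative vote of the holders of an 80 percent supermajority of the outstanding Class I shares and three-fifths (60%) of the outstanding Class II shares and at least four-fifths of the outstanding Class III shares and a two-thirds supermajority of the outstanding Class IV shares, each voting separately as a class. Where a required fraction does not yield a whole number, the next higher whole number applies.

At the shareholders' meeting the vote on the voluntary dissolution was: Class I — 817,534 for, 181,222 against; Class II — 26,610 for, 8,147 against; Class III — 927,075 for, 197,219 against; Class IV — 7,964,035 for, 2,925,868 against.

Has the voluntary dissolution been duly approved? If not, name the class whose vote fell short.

Approved — every class gave the required vote.

Class I: 4/5 of 1021729 = 817383.20, rounded up to 817384; 817,384 required, 817,534 in favor — approved.
Class II: 3/5 of 44330 = 26598; 26,598 required, 26,610 in favor — approved.
Class III: 4/5 of 1158621 = 926896.80, rounded up to 926897; 926,897 required, 927,075 in favor — approved.
Class IV: 2/3 of 11943505 = 7962336.67, rounded up to 7962337; 7,962,337 required, 7,964,035 in favor — approved.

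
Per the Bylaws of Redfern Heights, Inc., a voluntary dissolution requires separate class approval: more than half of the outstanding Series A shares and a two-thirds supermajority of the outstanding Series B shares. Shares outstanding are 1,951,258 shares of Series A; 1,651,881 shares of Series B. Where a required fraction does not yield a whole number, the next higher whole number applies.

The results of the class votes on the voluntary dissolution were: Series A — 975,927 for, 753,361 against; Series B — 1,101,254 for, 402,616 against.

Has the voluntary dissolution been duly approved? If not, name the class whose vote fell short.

Series A: a majority of 1951258 is 975630; 975,630 required, 975,927 in favor — approved.
Series B: 2/3 of 1651881 = 1101254; 1,101,254 required, 1,101,254 in favor — approved.

Approved — every class gave the required vote.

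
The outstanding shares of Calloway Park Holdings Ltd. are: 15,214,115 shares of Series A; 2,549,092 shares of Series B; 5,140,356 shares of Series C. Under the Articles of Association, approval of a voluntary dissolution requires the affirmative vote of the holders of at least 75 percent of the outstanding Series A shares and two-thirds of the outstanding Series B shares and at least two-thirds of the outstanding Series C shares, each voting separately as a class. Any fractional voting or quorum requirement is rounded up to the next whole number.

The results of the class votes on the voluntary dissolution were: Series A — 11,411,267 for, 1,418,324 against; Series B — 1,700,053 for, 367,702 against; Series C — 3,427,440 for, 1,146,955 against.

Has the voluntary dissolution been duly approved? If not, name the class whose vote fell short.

Approved — every class gave the required vote.

Series A: 3/4 of 15214115 = 11410586.25, rounded up to 11410587; 11,410,587 required, 11,411,267 in favor — approved.
Series B: 2/3 of 2549092 = 1699394.67, rounded up to 1699395; 1,699,395 required, 1,700,053 in favor — approved.
Series C: 2/3 of 5140356 = 3426904; 3,426,904 required, 3,427,440 in favor — approved.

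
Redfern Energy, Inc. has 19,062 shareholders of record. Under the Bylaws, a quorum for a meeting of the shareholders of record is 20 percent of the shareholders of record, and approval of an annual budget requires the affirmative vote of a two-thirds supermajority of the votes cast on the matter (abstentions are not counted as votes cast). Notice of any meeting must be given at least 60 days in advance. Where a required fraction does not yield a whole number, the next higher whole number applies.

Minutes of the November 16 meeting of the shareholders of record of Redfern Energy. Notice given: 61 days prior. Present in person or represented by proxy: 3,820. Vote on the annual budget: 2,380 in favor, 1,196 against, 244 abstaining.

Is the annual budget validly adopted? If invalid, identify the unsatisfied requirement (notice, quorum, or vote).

Invalid — vote requirement not satisfied.

Notice: 61 days given; 60 required. Satisfied.
Quorum: 20% of 19,062 = 3,812.40, rounded up to 3,813; 3,820 present. Satisfied.
Vote: requires two-thirds of the votes cast (3,820 − 244 abstaining = 3,576); 2/3 of 3576 = 2384, so 2,384 needed; 2,380 in favor. Not satisfied.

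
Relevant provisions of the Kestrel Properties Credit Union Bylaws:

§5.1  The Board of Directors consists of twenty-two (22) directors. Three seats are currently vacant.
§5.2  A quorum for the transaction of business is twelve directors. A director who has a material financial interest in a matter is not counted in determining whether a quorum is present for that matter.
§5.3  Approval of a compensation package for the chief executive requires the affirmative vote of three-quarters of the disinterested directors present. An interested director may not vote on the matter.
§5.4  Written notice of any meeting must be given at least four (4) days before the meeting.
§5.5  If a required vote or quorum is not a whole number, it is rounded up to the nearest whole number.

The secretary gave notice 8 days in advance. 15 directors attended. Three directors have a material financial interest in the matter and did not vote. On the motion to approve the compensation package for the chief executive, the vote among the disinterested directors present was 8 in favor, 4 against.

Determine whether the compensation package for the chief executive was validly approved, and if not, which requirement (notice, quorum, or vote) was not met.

Notice: 8 days given; 4 required (8 ≥ 4). Satisfied.
Quorum: 15 present, but the 3 interested directors do not count, leaving 12. Quorum is 12. Satisfied.
Vote: the compensation package for the chief executive requires three-fourths of the disinterested directors present (15 − 3 = 12). 3/4 of 12 = 9, so 9 affirmative votes are needed; 8 voted in favor. Not satisfied.

Invalid — vote requirement not satisfied.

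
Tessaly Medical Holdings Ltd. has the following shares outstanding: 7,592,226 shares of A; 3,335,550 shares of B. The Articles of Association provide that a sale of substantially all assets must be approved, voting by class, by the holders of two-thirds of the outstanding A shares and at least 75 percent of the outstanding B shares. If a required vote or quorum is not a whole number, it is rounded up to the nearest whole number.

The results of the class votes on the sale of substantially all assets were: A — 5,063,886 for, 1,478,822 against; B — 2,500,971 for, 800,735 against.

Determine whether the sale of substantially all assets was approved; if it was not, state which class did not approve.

Not approved — the B shares did not give the required vote.

A: 2/3 of 7592226 = 5061484; 5,061,484 required, 5,063,886 in favor — approved.
B: 3/4 of 3335550 = 2501662.50, rounded up to 2501663; 2,501,663 required, 2,500,971 in favor — not approved.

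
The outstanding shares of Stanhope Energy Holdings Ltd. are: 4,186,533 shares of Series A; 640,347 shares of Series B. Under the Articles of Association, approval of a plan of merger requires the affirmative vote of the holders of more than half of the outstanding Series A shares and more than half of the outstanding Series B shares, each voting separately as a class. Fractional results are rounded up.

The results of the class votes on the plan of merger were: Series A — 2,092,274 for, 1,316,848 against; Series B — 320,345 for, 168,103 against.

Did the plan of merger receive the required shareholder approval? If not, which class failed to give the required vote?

Series A: a majority of 4186533 is 2093267; 2,093,267 required, 2,092,274 in favor — not approved.
Series B: a majority of 640347 is 320174; 320,174 required, 320,345 in favor — approved.

Not approved — the Series A shares did not give the required vote.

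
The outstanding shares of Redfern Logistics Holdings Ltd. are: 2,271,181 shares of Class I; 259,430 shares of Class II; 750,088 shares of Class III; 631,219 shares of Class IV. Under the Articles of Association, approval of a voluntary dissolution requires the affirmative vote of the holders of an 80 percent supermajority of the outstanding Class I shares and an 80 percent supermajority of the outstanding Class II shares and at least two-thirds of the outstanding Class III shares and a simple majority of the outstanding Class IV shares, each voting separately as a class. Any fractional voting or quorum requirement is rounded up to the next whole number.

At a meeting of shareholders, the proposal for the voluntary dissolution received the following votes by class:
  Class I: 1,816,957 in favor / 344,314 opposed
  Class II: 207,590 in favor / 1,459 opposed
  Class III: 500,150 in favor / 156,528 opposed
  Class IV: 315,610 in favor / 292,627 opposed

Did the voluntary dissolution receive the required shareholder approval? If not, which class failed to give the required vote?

Approved — every class gave the required vote.

Class I: 4/5 of 2271181 = 1816944.80, rounded up to 1816945; 1,816,945 required, 1,816,957 in favor — approved.
Class II: 4/5 of 259430 = 207544; 207,544 required, 207,590 in favor — approved.
Class III: 2/3 of 750088 = 500058.67, rounded up to 500059; 500,059 required, 500,150 in favor — approved.
Class IV: a majority of 631219 is 315610; 315,610 required, 315,610 in favor — approved.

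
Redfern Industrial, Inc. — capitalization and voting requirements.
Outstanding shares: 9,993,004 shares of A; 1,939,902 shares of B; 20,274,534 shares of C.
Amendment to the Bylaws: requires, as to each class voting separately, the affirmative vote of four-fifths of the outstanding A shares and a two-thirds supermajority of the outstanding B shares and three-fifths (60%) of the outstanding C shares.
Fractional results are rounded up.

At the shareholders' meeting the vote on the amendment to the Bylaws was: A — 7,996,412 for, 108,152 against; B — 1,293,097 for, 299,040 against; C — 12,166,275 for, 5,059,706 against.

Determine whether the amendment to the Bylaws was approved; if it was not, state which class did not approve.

Not approved — the B shares did not give the required vote.

A: 4/5 of 9993004 = 7994403.20, rounded up to 7994404; 7,994,404 required, 7,996,412 in favor — approved.
B: 2/3 of 1939902 = 1293268; 1,293,268 required, 1,293,097 in favor — not approved.
C: 3/5 of 20274534 = 12164720.40, rounded up to 12164721; 12,164,721 required, 12,166,275 in favor — approved.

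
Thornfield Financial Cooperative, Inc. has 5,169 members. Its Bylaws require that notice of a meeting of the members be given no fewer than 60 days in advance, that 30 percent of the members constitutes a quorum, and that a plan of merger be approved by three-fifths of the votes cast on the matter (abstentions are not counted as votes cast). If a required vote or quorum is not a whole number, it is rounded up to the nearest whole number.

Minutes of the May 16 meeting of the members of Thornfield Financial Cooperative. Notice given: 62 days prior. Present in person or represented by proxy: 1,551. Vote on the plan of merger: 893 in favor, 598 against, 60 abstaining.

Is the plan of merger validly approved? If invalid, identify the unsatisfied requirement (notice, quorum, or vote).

Notice: 62 days given; 60 required. Satisfied.
Quorum: 30% of 5,169 = 1,550.70, rounded up to 1,551; 1,551 present. Satisfied.
Vote: requires three-fifths of the votes cast (1,551 − 60 abstaining = 1,491); 3/5 of 1491 = 894.60, rounded up to 895, so 895 needed; 893 in favor. Not satisfied.

Invalid — vote requirement not satisfied.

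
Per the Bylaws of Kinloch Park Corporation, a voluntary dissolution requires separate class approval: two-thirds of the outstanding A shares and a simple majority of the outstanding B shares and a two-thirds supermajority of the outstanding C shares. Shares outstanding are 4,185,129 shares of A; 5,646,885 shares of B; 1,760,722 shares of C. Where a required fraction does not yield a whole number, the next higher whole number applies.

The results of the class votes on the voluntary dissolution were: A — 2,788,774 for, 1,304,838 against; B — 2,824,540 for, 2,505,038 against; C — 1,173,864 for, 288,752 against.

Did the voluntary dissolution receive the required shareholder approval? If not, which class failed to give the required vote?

Not approved — the A shares did not give the required vote.

A: 2/3 of 4185129 = 2790086; 2,790,086 required, 2,788,774 in favor — not approved.
B: a majority of 5646885 is 2823443; 2,823,443 required, 2,824,540 in favor — approved.
C: 2/3 of 1760722 = 1173814.67, rounded up to 1173815; 1,173,815 required, 1,173,864 in favor — approved.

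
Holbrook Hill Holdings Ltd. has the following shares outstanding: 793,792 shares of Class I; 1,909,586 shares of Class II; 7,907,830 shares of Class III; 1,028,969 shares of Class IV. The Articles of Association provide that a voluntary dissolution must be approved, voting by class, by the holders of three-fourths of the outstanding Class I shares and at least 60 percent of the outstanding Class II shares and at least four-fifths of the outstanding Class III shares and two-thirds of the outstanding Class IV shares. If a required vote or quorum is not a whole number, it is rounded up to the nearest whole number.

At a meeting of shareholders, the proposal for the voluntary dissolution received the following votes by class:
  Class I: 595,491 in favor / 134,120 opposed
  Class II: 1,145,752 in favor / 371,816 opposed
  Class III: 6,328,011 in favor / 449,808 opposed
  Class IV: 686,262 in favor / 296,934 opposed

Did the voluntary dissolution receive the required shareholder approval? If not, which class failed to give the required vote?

Class I: 3/4 of 793792 = 595344; 595,344 required, 595,491 in favor — approved.
Class II: 3/5 of 1909586 = 1145751.60, rounded up to 1145752; 1,145,752 required, 1,145,752 in favor — approved.
Class III: 4/5 of 7907830 = 6326264; 6,326,264 required, 6,328,011 in favor — approved.
Class IV: 2/3 of 1028969 = 685979.33, rounded up to 685980; 685,980 required, 686,262 in favor — approved.

Approved — every class gave the required vote.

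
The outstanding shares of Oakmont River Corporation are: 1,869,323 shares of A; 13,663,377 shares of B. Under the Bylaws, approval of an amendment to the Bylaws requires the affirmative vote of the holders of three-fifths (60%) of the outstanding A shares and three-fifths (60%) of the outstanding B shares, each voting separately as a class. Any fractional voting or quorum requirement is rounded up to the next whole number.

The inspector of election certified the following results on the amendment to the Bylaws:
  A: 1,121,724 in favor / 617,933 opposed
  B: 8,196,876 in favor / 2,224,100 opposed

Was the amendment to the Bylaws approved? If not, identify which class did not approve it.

A: 3/5 of 1869323 = 1121593.80, rounded up to 1121594; 1,121,594 required, 1,121,724 in favor — approved.
B: 3/5 of 13663377 = 8198026.20, rounded up to 8198027; 8,198,027 required, 8,196,876 in favor — not approved.

Not approved — the B shares did not give the required vote.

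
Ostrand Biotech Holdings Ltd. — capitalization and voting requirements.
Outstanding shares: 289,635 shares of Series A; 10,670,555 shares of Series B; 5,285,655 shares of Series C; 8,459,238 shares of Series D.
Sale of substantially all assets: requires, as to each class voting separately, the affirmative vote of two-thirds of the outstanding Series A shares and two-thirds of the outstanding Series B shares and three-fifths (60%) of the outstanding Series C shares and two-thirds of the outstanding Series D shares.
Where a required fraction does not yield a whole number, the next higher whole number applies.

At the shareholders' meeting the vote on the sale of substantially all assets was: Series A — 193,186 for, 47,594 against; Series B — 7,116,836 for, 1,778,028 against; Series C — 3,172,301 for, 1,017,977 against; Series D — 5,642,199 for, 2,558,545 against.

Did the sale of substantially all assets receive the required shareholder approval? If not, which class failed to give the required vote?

Approved — every class gave the required vote.

Series A: 2/3 of 289635 = 193090; 193,090 required, 193,186 in favor — approved.
Series B: 2/3 of 10670555 = 7113703.33, rounded up to 7113704; 7,113,704 required, 7,116,836 in favor — approved.
Series C: 3/5 of 5285655 = 3171393; 3,171,393 required, 3,172,301 in favor — approved.
Series D: 2/3 of 8459238 = 5639492; 5,639,492 required, 5,642,199 in favor — approved.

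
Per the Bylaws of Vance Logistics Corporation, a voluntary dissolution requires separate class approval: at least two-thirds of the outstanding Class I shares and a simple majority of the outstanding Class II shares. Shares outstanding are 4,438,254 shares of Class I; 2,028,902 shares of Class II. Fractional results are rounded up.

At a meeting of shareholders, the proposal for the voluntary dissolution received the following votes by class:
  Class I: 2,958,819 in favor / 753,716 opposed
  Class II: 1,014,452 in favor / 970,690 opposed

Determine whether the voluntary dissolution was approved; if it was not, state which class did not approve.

Class I: 2/3 of 4438254 = 2958836; 2,958,836 required, 2,958,819 in favor — not approved.
Class II: a majority of 2028902 is 1014452; 1,014,452 required, 1,014,452 in favor — approved.

Not approved — the Class I shares did not give the required vote.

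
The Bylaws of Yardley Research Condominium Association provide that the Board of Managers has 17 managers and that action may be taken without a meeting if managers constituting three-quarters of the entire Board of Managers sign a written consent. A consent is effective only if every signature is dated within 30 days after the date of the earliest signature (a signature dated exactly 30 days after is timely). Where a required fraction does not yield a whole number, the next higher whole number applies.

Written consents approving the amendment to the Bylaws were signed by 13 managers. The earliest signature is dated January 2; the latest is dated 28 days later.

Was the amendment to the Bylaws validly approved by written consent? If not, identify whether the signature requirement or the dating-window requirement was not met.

Effective — both the signature and dating-window requirements are satisfied.

Signatures required: three-quarters of 17 — 3/4 of 17 = 12.75, rounded up to 13, so 13 needed; 13 signed. Sufficient.
Dating window: the latest signature is 28 days after the earliest; the limit is 30 days. Within the window.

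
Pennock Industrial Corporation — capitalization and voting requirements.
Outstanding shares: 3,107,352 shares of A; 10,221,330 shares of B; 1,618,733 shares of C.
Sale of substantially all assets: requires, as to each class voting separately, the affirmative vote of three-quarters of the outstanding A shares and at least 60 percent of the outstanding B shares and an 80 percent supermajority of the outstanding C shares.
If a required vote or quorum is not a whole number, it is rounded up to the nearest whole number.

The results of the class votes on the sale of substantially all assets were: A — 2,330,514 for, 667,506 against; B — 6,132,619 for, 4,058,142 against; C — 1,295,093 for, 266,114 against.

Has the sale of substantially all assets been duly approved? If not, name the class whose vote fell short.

A: 3/4 of 3107352 = 2330514; 2,330,514 required, 2,330,514 in favor — approved.
B: 3/5 of 10221330 = 6132798; 6,132,798 required, 6,132,619 in favor — not approved.
C: 4/5 of 1618733 = 1294986.40, rounded up to 1294987; 1,294,987 required, 1,295,093 in favor — approved.

Not approved — the B shares did not give the required vote.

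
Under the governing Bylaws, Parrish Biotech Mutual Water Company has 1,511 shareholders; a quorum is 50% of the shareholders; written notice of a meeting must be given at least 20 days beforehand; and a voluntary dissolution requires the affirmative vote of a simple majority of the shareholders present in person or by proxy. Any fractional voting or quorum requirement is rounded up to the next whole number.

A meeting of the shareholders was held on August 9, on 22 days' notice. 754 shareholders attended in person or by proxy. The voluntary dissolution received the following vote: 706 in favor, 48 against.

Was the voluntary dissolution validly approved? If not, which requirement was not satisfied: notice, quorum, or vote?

Notice: 22 days given; 20 required. Satisfied.
Quorum: 50% of 1,511 = 755.50, rounded up to 756; 754 present. Not satisfied.
Vote: requires a majority of those present (754); a majority of 754 is 378, so 378 needed; 706 in favor. Satisfied.

Invalid — quorum requirement not satisfied.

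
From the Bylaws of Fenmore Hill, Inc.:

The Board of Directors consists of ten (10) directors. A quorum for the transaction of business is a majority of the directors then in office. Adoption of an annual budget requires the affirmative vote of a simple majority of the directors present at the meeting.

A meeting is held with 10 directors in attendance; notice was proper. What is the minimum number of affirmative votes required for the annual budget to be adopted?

The annual budget requires a majority of the directors present (10).
A majority of 10 is 6.

6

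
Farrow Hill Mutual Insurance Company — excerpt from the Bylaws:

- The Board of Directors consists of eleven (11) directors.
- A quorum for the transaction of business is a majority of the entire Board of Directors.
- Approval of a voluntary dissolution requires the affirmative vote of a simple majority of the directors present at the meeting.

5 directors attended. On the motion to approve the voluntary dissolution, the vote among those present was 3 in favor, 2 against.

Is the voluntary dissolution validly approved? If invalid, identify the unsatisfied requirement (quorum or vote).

Invalid — quorum requirement not satisfied.

Quorum: 5 present; quorum is 6. Not satisfied.
Vote: the voluntary dissolution requires a majority of the directors present (5). A majority of 5 is 3, so 3 affirmative votes are needed; 3 voted in favor. Satisfied. (Moot — without a quorum no business can be validly transacted.)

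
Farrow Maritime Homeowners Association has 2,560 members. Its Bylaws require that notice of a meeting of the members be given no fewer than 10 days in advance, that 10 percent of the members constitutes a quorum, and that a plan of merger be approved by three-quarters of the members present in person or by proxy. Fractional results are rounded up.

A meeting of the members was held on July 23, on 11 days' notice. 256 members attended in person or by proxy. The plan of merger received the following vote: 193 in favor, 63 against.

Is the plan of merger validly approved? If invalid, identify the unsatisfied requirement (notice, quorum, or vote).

Notice: 11 days given; 10 required. Satisfied.
Quorum: 10% of 2,560 = 256; 256 present. Satisfied.
Vote: requires three-fourths of those present (256); 3/4 of 256 = 192, so 192 needed; 193 in favor. Satisfied.

Valid — all requirements satisfied.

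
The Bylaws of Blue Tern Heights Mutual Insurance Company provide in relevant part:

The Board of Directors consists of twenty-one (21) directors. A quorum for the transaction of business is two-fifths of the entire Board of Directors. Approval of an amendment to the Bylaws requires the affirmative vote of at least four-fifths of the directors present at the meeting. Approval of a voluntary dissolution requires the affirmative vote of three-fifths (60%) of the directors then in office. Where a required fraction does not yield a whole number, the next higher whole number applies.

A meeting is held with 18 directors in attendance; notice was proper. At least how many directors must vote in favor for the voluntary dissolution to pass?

13

The voluntary dissolution requires three-fifths of the directors then in office (21).
3/5 of 21 = 12.60, rounded up to 13.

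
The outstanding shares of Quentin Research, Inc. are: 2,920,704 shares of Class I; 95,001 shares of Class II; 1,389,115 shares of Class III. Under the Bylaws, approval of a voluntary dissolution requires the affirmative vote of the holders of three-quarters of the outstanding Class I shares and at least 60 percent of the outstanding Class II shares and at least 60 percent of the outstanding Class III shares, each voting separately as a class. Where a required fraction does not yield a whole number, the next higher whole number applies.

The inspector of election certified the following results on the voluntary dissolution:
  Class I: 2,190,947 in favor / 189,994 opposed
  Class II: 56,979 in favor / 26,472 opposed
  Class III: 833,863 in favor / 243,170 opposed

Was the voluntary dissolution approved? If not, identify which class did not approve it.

Not approved — the Class II shares did not give the required vote.

Class I: 3/4 of 2920704 = 2190528; 2,190,528 required, 2,190,947 in favor — approved.
Class II: 3/5 of 95001 = 57000.60, rounded up to 57001; 57,001 required, 56,979 in favor — not approved.
Class III: 3/5 of 1389115 = 833469; 833,469 required, 833,863 in favor — approved.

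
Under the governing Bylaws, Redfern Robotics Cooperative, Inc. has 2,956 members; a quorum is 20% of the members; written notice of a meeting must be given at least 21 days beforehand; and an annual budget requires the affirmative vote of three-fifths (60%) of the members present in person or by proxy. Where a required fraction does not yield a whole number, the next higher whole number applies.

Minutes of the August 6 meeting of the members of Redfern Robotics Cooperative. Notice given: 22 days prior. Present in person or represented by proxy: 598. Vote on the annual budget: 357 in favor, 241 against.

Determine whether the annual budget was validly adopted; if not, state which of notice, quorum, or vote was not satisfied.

Notice: 22 days given; 21 required. Satisfied.
Quorum: 20% of 2,956 = 591.20, rounded up to 592; 598 present. Satisfied.
Vote: requires three-fifths of those present (598); 3/5 of 598 = 358.80, rounded up to 359, so 359 needed; 357 in favor. Not satisfied.

Invalid — vote requirement not satisfied.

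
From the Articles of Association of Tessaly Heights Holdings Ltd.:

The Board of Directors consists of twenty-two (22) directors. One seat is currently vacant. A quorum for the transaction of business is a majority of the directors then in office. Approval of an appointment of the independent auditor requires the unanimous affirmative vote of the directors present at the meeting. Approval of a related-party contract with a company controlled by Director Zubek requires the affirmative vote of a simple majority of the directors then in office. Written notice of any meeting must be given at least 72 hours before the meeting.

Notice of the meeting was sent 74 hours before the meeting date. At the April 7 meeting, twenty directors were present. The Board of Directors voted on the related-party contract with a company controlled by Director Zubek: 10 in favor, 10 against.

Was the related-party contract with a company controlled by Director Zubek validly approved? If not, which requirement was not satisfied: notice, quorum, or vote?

Notice: 74 hours given; 72 required (74 ≥ 72). Satisfied.
Quorum: 20 present; quorum is 11. Satisfied.
Vote: the related-party contract with a company controlled by Director Zubek requires a majority of the directors then in office (21). A majority of 21 is 11, so 11 affirmative votes are needed; 10 voted in favor. Not satisfied.

Invalid — vote requirement not satisfied.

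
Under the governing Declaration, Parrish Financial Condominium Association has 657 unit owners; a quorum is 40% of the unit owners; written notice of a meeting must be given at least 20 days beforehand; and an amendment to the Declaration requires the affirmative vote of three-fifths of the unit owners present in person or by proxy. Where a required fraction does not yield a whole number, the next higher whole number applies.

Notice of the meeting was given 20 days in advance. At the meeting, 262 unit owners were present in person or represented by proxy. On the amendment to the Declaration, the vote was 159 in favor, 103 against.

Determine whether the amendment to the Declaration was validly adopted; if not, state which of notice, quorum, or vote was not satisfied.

Invalid — quorum requirement not satisfied.

Notice: 20 days given; 20 required. Satisfied.
Quorum: 40% of 657 = 262.80, rounded up to 263; 262 present. Not satisfied.
Vote: requires three-fifths of those present (262); 3/5 of 262 = 157.20, rounded up to 158, so 158 needed; 159 in favor. Satisfied.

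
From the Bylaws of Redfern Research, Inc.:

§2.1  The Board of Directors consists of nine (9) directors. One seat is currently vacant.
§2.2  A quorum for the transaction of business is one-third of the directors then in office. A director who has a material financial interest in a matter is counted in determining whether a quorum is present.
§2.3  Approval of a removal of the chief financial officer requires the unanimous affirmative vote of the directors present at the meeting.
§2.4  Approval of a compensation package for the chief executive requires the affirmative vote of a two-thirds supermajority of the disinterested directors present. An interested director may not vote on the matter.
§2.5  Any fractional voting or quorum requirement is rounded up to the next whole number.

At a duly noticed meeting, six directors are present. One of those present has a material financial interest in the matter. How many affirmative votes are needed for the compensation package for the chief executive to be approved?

The compensation package for the chief executive requires two-thirds of the disinterested directors present (6 − 1 = 5).
2/3 of 5 = 3.33, rounded up to 4.

4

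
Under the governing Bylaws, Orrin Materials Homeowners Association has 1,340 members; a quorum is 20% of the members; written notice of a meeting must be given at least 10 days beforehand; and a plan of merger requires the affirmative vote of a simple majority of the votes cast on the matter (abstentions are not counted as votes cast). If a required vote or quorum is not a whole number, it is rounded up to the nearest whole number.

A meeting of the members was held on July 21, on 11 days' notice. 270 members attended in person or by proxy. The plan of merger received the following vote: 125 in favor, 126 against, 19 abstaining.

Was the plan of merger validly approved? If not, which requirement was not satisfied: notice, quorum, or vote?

Notice: 11 days given; 10 required. Satisfied.
Quorum: 20% of 1,340 = 268; 270 present. Satisfied.
Vote: requires a majority of the votes cast (270 − 19 abstaining = 251); a majority of 251 is 126, so 126 needed; 125 in favor. Not satisfied.

Invalid — vote requirement not satisfied.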